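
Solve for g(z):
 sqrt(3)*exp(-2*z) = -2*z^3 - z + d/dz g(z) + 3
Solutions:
 g(z) = C1 + z^4/2 + z^2/2 - 3*z - sqrt(3)*exp(-2*z)/2


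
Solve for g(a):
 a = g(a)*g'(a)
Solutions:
 g(a) = -sqrt(C1 + a^2)
 g(a) = sqrt(C1 + a^2)


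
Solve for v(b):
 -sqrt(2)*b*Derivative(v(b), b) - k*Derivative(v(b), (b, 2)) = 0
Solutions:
 v(b) = C1 + C2*sqrt(k)*erf(2^(3/4)*b*sqrt(1/k)/2)


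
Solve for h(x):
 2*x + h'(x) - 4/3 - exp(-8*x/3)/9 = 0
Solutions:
 h(x) = C1 - x^2 + 4*x/3 - exp(-8*x/3)/24


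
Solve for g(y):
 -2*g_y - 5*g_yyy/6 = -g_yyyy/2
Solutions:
 g(y) = C1 + C2*exp(y*(-(54*sqrt(854) + 1583)^(1/3) - 25/(54*sqrt(854) + 1583)^(1/3) + 10)/18)*sin(sqrt(3)*y*(-(54*sqrt(854) + 1583)^(1/3) + 25/(54*sqrt(854) + 1583)^(1/3))/18) + C3*exp(y*(-(54*sqrt(854) + 1583)^(1/3) - 25/(54*sqrt(854) + 1583)^(1/3) + 10)/18)*cos(sqrt(3)*y*(-(54*sqrt(854) + 1583)^(1/3) + 25/(54*sqrt(854) + 1583)^(1/3))/18) + C4*exp(y*(25/(54*sqrt(854) + 1583)^(1/3) + 5 + (54*sqrt(854) + 1583)^(1/3))/9)


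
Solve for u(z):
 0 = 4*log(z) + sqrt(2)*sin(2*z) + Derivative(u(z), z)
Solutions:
 u(z) = C1 - 4*z*log(z) + 4*z + sqrt(2)*cos(2*z)/2


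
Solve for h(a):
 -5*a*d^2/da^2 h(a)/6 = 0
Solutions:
 h(a) = C1 + C2*a


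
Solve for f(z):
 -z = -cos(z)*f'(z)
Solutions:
 f(z) = C1 + Integral(z/cos(z), z)


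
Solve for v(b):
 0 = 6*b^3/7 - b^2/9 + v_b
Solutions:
 v(b) = C1 - 3*b^4/14 + b^3/27


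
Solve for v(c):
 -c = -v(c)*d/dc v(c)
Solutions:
 v(c) = -sqrt(C1 + c^2)
 v(c) = sqrt(C1 + c^2)


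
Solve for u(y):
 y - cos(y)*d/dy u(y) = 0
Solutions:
 u(y) = C1 + Integral(y/cos(y), y)


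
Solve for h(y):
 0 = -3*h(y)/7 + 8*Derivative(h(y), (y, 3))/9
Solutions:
 h(y) = C3*exp(3*7^(2/3)*y/14) + (C1*sin(3*sqrt(3)*7^(2/3)*y/28) + C2*cos(3*sqrt(3)*7^(2/3)*y/28))*exp(-3*7^(2/3)*y/28)


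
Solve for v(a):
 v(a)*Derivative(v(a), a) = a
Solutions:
 v(a) = -sqrt(C1 + a^2)
 v(a) = sqrt(C1 + a^2)


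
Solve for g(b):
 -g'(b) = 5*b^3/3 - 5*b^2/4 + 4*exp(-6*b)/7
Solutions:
 g(b) = C1 - 5*b^4/12 + 5*b^3/12 + 2*exp(-6*b)/21


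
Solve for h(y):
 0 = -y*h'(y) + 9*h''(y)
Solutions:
 h(y) = C1 + C2*erfi(sqrt(2)*y/6)


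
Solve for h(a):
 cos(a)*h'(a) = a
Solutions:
 h(a) = C1 + Integral(a/cos(a), a)


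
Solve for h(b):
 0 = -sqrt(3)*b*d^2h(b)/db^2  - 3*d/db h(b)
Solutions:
 h(b) = C1 + C2*b^(1 - sqrt(3))


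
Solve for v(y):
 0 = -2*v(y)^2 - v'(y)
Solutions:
 v(y) = 1/(C1 + 2*y)


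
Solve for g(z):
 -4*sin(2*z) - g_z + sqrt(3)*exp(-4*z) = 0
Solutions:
 g(z) = C1 + 2*cos(2*z) - sqrt(3)*exp(-4*z)/4


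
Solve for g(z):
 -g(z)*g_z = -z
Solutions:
 g(z) = -sqrt(C1 + z^2)
 g(z) = sqrt(C1 + z^2)


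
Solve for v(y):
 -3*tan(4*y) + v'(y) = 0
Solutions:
 v(y) = C1 - 3*log(cos(4*y))/4


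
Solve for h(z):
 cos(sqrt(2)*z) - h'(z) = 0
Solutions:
 h(z) = C1 + sqrt(2)*sin(sqrt(2)*z)/2


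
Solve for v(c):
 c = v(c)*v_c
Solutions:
 v(c) = -sqrt(C1 + c^2)
 v(c) = sqrt(C1 + c^2)


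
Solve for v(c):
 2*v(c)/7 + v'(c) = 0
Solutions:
 v(c) = C1*exp(-2*c/7)


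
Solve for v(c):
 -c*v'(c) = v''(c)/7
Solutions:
 v(c) = C1 + C2*erf(sqrt(14)*c/2)


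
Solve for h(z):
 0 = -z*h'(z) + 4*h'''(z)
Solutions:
 h(z) = C1 + Integral(C2*airyai(2^(1/3)*z/2) + C3*airybi(2^(1/3)*z/2), z)


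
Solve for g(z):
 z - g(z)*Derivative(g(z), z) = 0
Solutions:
 g(z) = -sqrt(C1 + z^2)
 g(z) = sqrt(C1 + z^2)


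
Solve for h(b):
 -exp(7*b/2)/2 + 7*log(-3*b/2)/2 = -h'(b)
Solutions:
 h(b) = C1 - 7*b*log(-b)/2 + 7*b*(-log(3) + log(2) + 1)/2 + exp(7*b/2)/7


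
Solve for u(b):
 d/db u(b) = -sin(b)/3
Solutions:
 u(b) = C1 + cos(b)/3


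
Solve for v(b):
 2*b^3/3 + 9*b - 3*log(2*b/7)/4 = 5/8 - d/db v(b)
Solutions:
 v(b) = C1 - b^4/6 - 9*b^2/2 + 3*b*log(b)/4 - 3*b*log(7)/4 - b/8 + 3*b*log(2)/4


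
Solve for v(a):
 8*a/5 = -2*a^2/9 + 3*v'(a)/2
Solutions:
 v(a) = C1 + 4*a^3/81 + 8*a^2/15


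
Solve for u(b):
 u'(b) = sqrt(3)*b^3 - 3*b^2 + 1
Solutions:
 u(b) = C1 + sqrt(3)*b^4/4 - b^3 + b


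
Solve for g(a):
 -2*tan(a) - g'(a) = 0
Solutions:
 g(a) = C1 + 2*log(cos(a))


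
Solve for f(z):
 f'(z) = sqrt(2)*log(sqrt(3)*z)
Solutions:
 f(z) = C1 + sqrt(2)*z*log(z) - sqrt(2)*z + sqrt(2)*z*log(3)/2


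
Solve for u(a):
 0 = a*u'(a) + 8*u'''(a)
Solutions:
 u(a) = C1 + Integral(C2*airyai(-a/2) + C3*airybi(-a/2), a)


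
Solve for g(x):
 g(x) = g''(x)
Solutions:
 g(x) = C1*exp(-x) + C2*exp(x)


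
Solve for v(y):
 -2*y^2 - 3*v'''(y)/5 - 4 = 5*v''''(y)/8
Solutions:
 v(y) = C1 + C2*y + C3*y^2 + C4*exp(-24*y/25) - y^5/18 + 125*y^4/432 - 6005*y^3/2592


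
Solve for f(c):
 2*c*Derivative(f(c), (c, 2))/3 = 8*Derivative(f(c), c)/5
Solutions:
 f(c) = C1 + C2*c^(17/5)


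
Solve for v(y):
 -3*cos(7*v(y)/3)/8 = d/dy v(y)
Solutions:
 3*y/8 - 3*log(sin(7*v(y)/3) - 1)/14 + 3*log(sin(7*v(y)/3) + 1)/14 = C1


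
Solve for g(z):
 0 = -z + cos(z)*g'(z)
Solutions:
 g(z) = C1 + Integral(z/cos(z), z)


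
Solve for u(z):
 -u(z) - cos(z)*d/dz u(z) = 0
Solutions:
 u(z) = C1*sqrt(sin(z) - 1)/sqrt(sin(z) + 1)


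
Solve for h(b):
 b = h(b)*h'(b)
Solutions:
 h(b) = -sqrt(C1 + b^2)
 h(b) = sqrt(C1 + b^2)


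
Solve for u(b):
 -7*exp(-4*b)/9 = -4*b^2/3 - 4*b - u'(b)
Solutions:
 u(b) = C1 - 4*b^3/9 - 2*b^2 - 7*exp(-4*b)/36


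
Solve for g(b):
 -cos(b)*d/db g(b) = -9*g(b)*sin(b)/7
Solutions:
 g(b) = C1/cos(b)^(9/7)


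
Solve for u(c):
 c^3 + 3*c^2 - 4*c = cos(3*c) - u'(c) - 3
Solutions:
 u(c) = C1 - c^4/4 - c^3 + 2*c^2 - 3*c + sin(3*c)/3


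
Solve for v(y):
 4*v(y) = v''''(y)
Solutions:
 v(y) = C1*exp(-sqrt(2)*y) + C2*exp(sqrt(2)*y) + C3*sin(sqrt(2)*y) + C4*cos(sqrt(2)*y)


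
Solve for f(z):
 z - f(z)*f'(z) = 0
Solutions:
 f(z) = -sqrt(C1 + z^2)
 f(z) = sqrt(C1 + z^2)


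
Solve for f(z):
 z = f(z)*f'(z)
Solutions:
 f(z) = -sqrt(C1 + z^2)
 f(z) = sqrt(C1 + z^2)


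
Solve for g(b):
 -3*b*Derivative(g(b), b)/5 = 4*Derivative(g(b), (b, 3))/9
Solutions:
 g(b) = C1 + Integral(C2*airyai(-3*50^(1/3)*b/10) + C3*airybi(-3*50^(1/3)*b/10), b)


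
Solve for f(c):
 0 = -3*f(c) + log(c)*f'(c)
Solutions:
 f(c) = C1*exp(3*li(c))


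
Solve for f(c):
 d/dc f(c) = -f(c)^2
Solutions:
 f(c) = 1/(C1 + c)


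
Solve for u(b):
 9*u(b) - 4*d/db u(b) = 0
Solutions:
 u(b) = C1*exp(9*b/4)


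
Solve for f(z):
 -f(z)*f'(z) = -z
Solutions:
 f(z) = -sqrt(C1 + z^2)
 f(z) = sqrt(C1 + z^2)


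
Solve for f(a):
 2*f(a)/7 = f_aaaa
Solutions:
 f(a) = C1*exp(-2^(1/4)*7^(3/4)*a/7) + C2*exp(2^(1/4)*7^(3/4)*a/7) + C3*sin(2^(1/4)*7^(3/4)*a/7) + C4*cos(2^(1/4)*7^(3/4)*a/7)


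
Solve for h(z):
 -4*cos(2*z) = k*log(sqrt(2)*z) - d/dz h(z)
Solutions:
 h(z) = C1 + k*z*(log(z) - 1) + k*z*log(2)/2 + 2*sin(2*z)


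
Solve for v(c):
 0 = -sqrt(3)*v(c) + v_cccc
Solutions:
 v(c) = C1*exp(-3^(1/8)*c) + C2*exp(3^(1/8)*c) + C3*sin(3^(1/8)*c) + C4*cos(3^(1/8)*c)


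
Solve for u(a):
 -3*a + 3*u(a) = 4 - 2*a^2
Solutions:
 u(a) = -2*a^2/3 + a + 4/3


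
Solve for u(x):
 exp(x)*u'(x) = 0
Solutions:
 u(x) = C1


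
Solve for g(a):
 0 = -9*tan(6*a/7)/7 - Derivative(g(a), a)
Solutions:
 g(a) = C1 + 3*log(cos(6*a/7))/2


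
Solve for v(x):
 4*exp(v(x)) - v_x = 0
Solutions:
 v(x) = log(-1/(C1 + 4*x))


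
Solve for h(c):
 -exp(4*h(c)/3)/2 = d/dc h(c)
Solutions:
 h(c) = 3*log(-(1/(C1 + 2*c))^(1/4)) + 3*log(3)/4
 h(c) = 3*log(1/(C1 + 2*c))/4 + 3*log(3)/4
 h(c) = 3*log(-I*(1/(C1 + 2*c))^(1/4)) + 3*log(3)/4
 h(c) = 3*log(I*(1/(C1 + 2*c))^(1/4)) + 3*log(3)/4


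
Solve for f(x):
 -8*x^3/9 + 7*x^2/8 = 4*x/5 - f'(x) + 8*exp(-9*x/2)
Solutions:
 f(x) = C1 + 2*x^4/9 - 7*x^3/24 + 2*x^2/5 - 16*exp(-9*x/2)/9


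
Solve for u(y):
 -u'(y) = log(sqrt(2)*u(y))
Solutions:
 2*Integral(1/(2*log(_y) + log(2)), (_y, u(y))) = C1 - y


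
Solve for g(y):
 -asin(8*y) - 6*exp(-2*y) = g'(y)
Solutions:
 g(y) = C1 - y*asin(8*y) - sqrt(1 - 64*y^2)/8 + 3*exp(-2*y)


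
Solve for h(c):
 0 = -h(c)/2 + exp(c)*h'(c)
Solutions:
 h(c) = C1*exp(-exp(-c)/2)


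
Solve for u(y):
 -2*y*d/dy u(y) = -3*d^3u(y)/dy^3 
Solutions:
 u(y) = C1 + Integral(C2*airyai(2^(1/3)*3^(2/3)*y/3) + C3*airybi(2^(1/3)*3^(2/3)*y/3), y)


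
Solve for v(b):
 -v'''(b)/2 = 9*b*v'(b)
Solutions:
 v(b) = C1 + Integral(C2*airyai(-18^(1/3)*b) + C3*airybi(-18^(1/3)*b), b)


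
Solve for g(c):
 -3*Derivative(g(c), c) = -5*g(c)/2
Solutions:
 g(c) = C1*exp(5*c/6)


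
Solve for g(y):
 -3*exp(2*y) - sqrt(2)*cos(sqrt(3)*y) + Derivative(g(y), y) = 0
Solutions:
 g(y) = C1 + 3*exp(2*y)/2 + sqrt(6)*sin(sqrt(3)*y)/3


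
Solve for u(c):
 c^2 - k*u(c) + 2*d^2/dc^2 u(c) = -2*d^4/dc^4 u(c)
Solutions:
 u(c) = C1*exp(-sqrt(2)*c*sqrt(-sqrt(2*k + 1) - 1)/2) + C2*exp(sqrt(2)*c*sqrt(-sqrt(2*k + 1) - 1)/2) + C3*exp(-sqrt(2)*c*sqrt(sqrt(2*k + 1) - 1)/2) + C4*exp(sqrt(2)*c*sqrt(sqrt(2*k + 1) - 1)/2) + c^2/k + 4/k^2


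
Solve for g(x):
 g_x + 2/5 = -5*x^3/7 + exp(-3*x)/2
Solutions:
 g(x) = C1 - 5*x^4/28 - 2*x/5 - exp(-3*x)/6


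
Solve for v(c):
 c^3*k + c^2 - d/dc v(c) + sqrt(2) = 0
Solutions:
 v(c) = C1 + c^4*k/4 + c^3/3 + sqrt(2)*c


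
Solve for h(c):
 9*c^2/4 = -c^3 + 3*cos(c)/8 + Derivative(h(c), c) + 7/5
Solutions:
 h(c) = C1 + c^4/4 + 3*c^3/4 - 7*c/5 - 3*sin(c)/8


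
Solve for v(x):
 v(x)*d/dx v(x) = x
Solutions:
 v(x) = -sqrt(C1 + x^2)
 v(x) = sqrt(C1 + x^2)


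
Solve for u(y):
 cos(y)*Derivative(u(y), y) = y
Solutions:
 u(y) = C1 + Integral(y/cos(y), y)


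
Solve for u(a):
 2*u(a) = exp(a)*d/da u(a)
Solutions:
 u(a) = C1*exp(-2*exp(-a))


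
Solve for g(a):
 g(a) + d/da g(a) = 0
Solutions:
 g(a) = C1*exp(-a)


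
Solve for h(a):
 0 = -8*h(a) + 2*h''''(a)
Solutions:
 h(a) = C1*exp(-sqrt(2)*a) + C2*exp(sqrt(2)*a) + C3*sin(sqrt(2)*a) + C4*cos(sqrt(2)*a)


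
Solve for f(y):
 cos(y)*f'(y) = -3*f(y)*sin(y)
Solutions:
 f(y) = C1*cos(y)^3


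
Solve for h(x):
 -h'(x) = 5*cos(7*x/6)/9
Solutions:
 h(x) = C1 - 10*sin(7*x/6)/21


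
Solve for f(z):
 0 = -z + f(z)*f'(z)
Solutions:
 f(z) = -sqrt(C1 + z^2)
 f(z) = sqrt(C1 + z^2)


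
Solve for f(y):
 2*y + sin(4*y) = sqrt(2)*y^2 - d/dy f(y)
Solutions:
 f(y) = C1 + sqrt(2)*y^3/3 - y^2 + cos(4*y)/4


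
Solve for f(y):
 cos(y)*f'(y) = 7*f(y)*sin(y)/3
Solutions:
 f(y) = C1/cos(y)^(7/3)


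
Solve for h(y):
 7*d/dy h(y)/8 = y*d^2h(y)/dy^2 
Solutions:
 h(y) = C1 + C2*y^(15/8)


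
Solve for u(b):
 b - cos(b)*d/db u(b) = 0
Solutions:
 u(b) = C1 + Integral(b/cos(b), b)


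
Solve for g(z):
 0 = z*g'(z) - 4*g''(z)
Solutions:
 g(z) = C1 + C2*erfi(sqrt(2)*z/4)


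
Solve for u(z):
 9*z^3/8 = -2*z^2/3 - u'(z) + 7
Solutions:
 u(z) = C1 - 9*z^4/32 - 2*z^3/9 + 7*z


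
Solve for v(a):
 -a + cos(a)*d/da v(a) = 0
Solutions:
 v(a) = C1 + Integral(a/cos(a), a)


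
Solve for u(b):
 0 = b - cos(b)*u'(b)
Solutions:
 u(b) = C1 + Integral(b/cos(b), b)


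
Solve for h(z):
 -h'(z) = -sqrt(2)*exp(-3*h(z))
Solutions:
 h(z) = log(C1 + 3*sqrt(2)*z)/3
 h(z) = log((-3^(1/3) - 3^(5/6)*I)*(C1 + sqrt(2)*z)^(1/3)/2)
 h(z) = log((-3^(1/3) + 3^(5/6)*I)*(C1 + sqrt(2)*z)^(1/3)/2)


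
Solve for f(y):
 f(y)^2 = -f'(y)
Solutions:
 f(y) = 1/(C1 + y)


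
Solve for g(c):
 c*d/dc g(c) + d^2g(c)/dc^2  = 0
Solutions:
 g(c) = C1 + C2*erf(sqrt(2)*c/2)


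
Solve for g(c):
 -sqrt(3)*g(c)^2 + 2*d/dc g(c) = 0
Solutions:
 g(c) = -2/(C1 + sqrt(3)*c)


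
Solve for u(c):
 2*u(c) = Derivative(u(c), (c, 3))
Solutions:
 u(c) = C3*exp(2^(1/3)*c) + (C1*sin(2^(1/3)*sqrt(3)*c/2) + C2*cos(2^(1/3)*sqrt(3)*c/2))*exp(-2^(1/3)*c/2)


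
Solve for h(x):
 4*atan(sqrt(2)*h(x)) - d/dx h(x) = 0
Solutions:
 Integral(1/atan(sqrt(2)*_y), (_y, h(x))) = C1 + 4*x


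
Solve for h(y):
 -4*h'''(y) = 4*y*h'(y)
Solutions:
 h(y) = C1 + Integral(C2*airyai(-y) + C3*airybi(-y), y)


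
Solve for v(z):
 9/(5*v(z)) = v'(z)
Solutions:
 v(z) = -sqrt(C1 + 90*z)/5
 v(z) = sqrt(C1 + 90*z)/5


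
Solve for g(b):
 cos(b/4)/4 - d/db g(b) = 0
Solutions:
 g(b) = C1 + sin(b/4)


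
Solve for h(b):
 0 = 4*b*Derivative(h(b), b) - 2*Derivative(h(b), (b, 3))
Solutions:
 h(b) = C1 + Integral(C2*airyai(2^(1/3)*b) + C3*airybi(2^(1/3)*b), b)


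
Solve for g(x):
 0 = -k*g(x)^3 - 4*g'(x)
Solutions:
 g(x) = -sqrt(2)*sqrt(-1/(C1 - k*x))
 g(x) = sqrt(2)*sqrt(-1/(C1 - k*x))


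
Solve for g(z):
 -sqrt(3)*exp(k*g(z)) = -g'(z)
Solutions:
 g(z) = Piecewise((log(-1/(C1*k + sqrt(3)*k*z))/k, Ne(k, 0)), (nan, True))
 g(z) = Piecewise((C1 + sqrt(3)*z, Eq(k, 0)), (nan, True))


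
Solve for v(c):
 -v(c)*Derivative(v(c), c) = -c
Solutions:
 v(c) = -sqrt(C1 + c^2)
 v(c) = sqrt(C1 + c^2)


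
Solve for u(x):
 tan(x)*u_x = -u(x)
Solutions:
 u(x) = C1/sin(x)


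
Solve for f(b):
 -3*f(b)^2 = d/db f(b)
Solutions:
 f(b) = 1/(C1 + 3*b)


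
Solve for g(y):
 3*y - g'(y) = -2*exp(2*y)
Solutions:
 g(y) = C1 + 3*y^2/2 + exp(2*y)


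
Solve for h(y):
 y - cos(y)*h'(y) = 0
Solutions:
 h(y) = C1 + Integral(y/cos(y), y)


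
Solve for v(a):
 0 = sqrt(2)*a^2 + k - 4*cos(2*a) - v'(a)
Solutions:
 v(a) = C1 + sqrt(2)*a^3/3 + a*k - 2*sin(2*a)


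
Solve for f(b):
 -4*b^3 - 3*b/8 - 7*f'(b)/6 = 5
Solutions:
 f(b) = C1 - 6*b^4/7 - 9*b^2/56 - 30*b/7


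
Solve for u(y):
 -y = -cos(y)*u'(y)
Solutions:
 u(y) = C1 + Integral(y/cos(y), y)


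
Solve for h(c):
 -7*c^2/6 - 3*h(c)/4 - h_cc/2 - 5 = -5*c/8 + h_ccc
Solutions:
 h(c) = C1*exp(c*(-2 + (9*sqrt(83) + 82)^(-1/3) + (9*sqrt(83) + 82)^(1/3))/12)*sin(sqrt(3)*c*(-(9*sqrt(83) + 82)^(1/3) + (9*sqrt(83) + 82)^(-1/3))/12) + C2*exp(c*(-2 + (9*sqrt(83) + 82)^(-1/3) + (9*sqrt(83) + 82)^(1/3))/12)*cos(sqrt(3)*c*(-(9*sqrt(83) + 82)^(1/3) + (9*sqrt(83) + 82)^(-1/3))/12) + C3*exp(-c*((9*sqrt(83) + 82)^(-1/3) + 1 + (9*sqrt(83) + 82)^(1/3))/6) - 14*c^2/9 + 5*c/6 - 124/27


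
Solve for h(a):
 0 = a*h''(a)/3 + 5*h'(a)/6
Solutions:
 h(a) = C1 + C2/a^(3/2)


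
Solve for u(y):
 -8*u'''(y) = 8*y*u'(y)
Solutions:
 u(y) = C1 + Integral(C2*airyai(-y) + C3*airybi(-y), y)


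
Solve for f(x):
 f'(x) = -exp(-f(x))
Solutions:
 f(x) = log(C1 - x)


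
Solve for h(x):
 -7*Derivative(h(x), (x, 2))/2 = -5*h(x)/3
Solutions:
 h(x) = C1*exp(-sqrt(210)*x/21) + C2*exp(sqrt(210)*x/21)


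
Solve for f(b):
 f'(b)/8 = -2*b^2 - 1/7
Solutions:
 f(b) = C1 - 16*b^3/3 - 8*b/7


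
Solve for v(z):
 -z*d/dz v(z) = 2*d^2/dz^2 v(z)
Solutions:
 v(z) = C1 + C2*erf(z/2)


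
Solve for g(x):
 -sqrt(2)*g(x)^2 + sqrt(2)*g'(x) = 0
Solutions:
 g(x) = -1/(C1 + x)


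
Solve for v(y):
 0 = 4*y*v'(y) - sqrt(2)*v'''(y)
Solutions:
 v(y) = C1 + Integral(C2*airyai(sqrt(2)*y) + C3*airybi(sqrt(2)*y), y)


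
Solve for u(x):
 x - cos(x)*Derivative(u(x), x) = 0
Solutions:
 u(x) = C1 + Integral(x/cos(x), x)


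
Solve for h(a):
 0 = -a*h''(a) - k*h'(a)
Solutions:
 h(a) = C1 + a^(1 - re(k))*(C2*sin(log(a)*Abs(im(k))) + C3*cos(log(a)*im(k)))


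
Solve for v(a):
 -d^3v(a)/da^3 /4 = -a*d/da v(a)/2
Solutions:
 v(a) = C1 + Integral(C2*airyai(2^(1/3)*a) + C3*airybi(2^(1/3)*a), a)


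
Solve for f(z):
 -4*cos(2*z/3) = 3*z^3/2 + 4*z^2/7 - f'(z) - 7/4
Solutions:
 f(z) = C1 + 3*z^4/8 + 4*z^3/21 - 7*z/4 + 6*sin(2*z/3)


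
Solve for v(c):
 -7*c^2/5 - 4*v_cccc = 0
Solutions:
 v(c) = C1 + C2*c + C3*c^2 + C4*c^3 - 7*c^6/7200


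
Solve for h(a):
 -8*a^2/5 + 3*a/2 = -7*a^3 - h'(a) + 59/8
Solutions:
 h(a) = C1 - 7*a^4/4 + 8*a^3/15 - 3*a^2/4 + 59*a/8


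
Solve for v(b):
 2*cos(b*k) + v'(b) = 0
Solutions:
 v(b) = C1 - 2*sin(b*k)/k


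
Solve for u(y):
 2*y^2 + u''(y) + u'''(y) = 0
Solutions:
 u(y) = C1 + C2*y + C3*exp(-y) - y^4/6 + 2*y^3/3 - 2*y^2


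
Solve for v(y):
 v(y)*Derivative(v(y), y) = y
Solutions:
 v(y) = -sqrt(C1 + y^2)
 v(y) = sqrt(C1 + y^2)


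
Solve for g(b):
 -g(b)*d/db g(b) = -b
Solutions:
 g(b) = -sqrt(C1 + b^2)
 g(b) = sqrt(C1 + b^2)


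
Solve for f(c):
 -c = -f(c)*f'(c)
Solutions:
 f(c) = -sqrt(C1 + c^2)
 f(c) = sqrt(C1 + c^2)


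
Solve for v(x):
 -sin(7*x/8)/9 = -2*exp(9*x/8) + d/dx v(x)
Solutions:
 v(x) = C1 + 16*exp(9*x/8)/9 + 8*cos(7*x/8)/63


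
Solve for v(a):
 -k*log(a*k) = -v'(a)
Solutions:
 v(a) = C1 + a*k*log(a*k) - a*k


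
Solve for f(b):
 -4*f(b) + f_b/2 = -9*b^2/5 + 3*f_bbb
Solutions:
 f(b) = C1*exp(b*((sqrt(5182)/4 + 18)^(-1/3) + 2*(sqrt(5182)/4 + 18)^(1/3))/12)*sin(sqrt(3)*b*(-2*(sqrt(5182)/4 + 18)^(1/3) + (sqrt(5182)/4 + 18)^(-1/3))/12) + C2*exp(b*((sqrt(5182)/4 + 18)^(-1/3) + 2*(sqrt(5182)/4 + 18)^(1/3))/12)*cos(sqrt(3)*b*(-2*(sqrt(5182)/4 + 18)^(1/3) + (sqrt(5182)/4 + 18)^(-1/3))/12) + C3*exp(-b*((sqrt(5182)/4 + 18)^(-1/3) + 2*(sqrt(5182)/4 + 18)^(1/3))/6) + 9*b^2/20 + 9*b/80 + 9/640


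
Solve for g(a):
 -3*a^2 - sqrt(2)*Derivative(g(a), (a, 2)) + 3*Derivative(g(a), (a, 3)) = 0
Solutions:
 g(a) = C1 + C2*a + C3*exp(sqrt(2)*a/3) - sqrt(2)*a^4/8 - 3*a^3/2 - 27*sqrt(2)*a^2/4


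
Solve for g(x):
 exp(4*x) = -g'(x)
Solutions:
 g(x) = C1 - exp(4*x)/4


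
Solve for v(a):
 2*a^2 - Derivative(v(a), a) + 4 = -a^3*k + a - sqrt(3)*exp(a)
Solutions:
 v(a) = C1 + a^4*k/4 + 2*a^3/3 - a^2/2 + 4*a + sqrt(3)*exp(a)


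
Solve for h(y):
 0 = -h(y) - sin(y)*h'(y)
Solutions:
 h(y) = C1*sqrt(cos(y) + 1)/sqrt(cos(y) - 1)


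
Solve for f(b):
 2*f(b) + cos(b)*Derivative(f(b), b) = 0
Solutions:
 f(b) = C1*(sin(b) - 1)/(sin(b) + 1)


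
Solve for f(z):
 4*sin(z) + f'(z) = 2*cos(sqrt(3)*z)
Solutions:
 f(z) = C1 + 2*sqrt(3)*sin(sqrt(3)*z)/3 + 4*cos(z)


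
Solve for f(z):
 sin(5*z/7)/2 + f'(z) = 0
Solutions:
 f(z) = C1 + 7*cos(5*z/7)/10


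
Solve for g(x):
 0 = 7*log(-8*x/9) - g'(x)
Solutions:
 g(x) = C1 + 7*x*log(-x) + 7*x*(-2*log(3) - 1 + 3*log(2))


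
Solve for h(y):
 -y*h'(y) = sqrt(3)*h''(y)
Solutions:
 h(y) = C1 + C2*erf(sqrt(2)*3^(3/4)*y/6)


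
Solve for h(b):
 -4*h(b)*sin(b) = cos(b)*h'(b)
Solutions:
 h(b) = C1*cos(b)^4


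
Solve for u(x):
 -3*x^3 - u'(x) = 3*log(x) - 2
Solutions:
 u(x) = C1 - 3*x^4/4 - 3*x*log(x) + 5*x


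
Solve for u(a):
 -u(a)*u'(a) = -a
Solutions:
 u(a) = -sqrt(C1 + a^2)
 u(a) = sqrt(C1 + a^2)


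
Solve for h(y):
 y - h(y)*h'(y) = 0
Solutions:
 h(y) = -sqrt(C1 + y^2)
 h(y) = sqrt(C1 + y^2)


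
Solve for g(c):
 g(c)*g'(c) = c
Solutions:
 g(c) = -sqrt(C1 + c^2)
 g(c) = sqrt(C1 + c^2)


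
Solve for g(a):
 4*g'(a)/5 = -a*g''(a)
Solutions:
 g(a) = C1 + C2*a^(1/5)


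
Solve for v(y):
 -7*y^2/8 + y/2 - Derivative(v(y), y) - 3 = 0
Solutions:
 v(y) = C1 - 7*y^3/24 + y^2/4 - 3*y


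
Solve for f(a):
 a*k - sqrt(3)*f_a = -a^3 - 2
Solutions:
 f(a) = C1 + sqrt(3)*a^4/12 + sqrt(3)*a^2*k/6 + 2*sqrt(3)*a/3


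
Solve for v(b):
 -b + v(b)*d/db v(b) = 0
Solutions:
 v(b) = -sqrt(C1 + b^2)
 v(b) = sqrt(C1 + b^2)


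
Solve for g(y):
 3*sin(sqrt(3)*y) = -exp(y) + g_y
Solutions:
 g(y) = C1 + exp(y) - sqrt(3)*cos(sqrt(3)*y)


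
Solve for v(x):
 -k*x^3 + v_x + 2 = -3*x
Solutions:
 v(x) = C1 + k*x^4/4 - 3*x^2/2 - 2*x


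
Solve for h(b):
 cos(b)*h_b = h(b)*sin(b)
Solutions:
 h(b) = C1/cos(b)


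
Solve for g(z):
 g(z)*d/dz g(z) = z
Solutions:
 g(z) = -sqrt(C1 + z^2)
 g(z) = sqrt(C1 + z^2)


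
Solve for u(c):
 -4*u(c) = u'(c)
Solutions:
 u(c) = C1*exp(-4*c)


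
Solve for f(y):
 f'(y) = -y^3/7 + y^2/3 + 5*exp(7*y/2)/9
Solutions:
 f(y) = C1 - y^4/28 + y^3/9 + 10*exp(7*y/2)/63


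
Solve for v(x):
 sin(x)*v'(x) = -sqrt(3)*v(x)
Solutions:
 v(x) = C1*(cos(x) + 1)^(sqrt(3)/2)/(cos(x) - 1)^(sqrt(3)/2)


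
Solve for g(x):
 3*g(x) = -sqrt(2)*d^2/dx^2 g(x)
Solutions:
 g(x) = C1*sin(2^(3/4)*sqrt(3)*x/2) + C2*cos(2^(3/4)*sqrt(3)*x/2)


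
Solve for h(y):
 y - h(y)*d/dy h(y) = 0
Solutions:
 h(y) = -sqrt(C1 + y^2)
 h(y) = sqrt(C1 + y^2)


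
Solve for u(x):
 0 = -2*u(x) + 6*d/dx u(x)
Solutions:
 u(x) = C1*exp(x/3)


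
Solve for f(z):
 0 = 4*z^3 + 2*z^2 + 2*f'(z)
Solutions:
 f(z) = C1 - z^4/2 - z^3/3


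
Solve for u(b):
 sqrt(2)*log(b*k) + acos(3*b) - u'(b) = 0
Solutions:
 u(b) = C1 + sqrt(2)*b*(log(b*k) - 1) + b*acos(3*b) - sqrt(1 - 9*b^2)/3


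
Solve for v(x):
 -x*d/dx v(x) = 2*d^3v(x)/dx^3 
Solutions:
 v(x) = C1 + Integral(C2*airyai(-2^(2/3)*x/2) + C3*airybi(-2^(2/3)*x/2), x)


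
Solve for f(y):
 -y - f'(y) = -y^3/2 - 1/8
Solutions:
 f(y) = C1 + y^4/8 - y^2/2 + y/8


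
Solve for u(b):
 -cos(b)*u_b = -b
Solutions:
 u(b) = C1 + Integral(b/cos(b), b)


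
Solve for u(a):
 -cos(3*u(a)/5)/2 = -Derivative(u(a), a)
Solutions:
 -a/2 - 5*log(sin(3*u(a)/5) - 1)/6 + 5*log(sin(3*u(a)/5) + 1)/6 = C1


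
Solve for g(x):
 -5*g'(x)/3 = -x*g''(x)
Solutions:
 g(x) = C1 + C2*x^(8/3)


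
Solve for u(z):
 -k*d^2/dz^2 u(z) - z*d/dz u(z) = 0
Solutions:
 u(z) = C1 + C2*sqrt(k)*erf(sqrt(2)*z*sqrt(1/k)/2)


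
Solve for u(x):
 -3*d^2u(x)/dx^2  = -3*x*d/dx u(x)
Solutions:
 u(x) = C1 + C2*erfi(sqrt(2)*x/2)


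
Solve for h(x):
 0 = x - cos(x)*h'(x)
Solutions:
 h(x) = C1 + Integral(x/cos(x), x)


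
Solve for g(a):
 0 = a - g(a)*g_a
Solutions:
 g(a) = -sqrt(C1 + a^2)
 g(a) = sqrt(C1 + a^2)


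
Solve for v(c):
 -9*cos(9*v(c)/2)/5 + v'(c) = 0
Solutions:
 -9*c/5 - log(sin(9*v(c)/2) - 1)/9 + log(sin(9*v(c)/2) + 1)/9 = C1


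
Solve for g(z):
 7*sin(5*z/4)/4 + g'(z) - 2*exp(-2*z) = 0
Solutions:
 g(z) = C1 + 7*cos(5*z/4)/5 - exp(-2*z)


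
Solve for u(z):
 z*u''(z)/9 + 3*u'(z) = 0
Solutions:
 u(z) = C1 + C2/z^26


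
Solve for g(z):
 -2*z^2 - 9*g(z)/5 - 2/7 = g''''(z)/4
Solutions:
 g(z) = -10*z^2/9 + (C1*sin(sqrt(3)*5^(3/4)*z/5) + C2*cos(sqrt(3)*5^(3/4)*z/5))*exp(-sqrt(3)*5^(3/4)*z/5) + (C3*sin(sqrt(3)*5^(3/4)*z/5) + C4*cos(sqrt(3)*5^(3/4)*z/5))*exp(sqrt(3)*5^(3/4)*z/5) - 10/63


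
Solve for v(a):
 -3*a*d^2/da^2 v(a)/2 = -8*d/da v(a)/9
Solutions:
 v(a) = C1 + C2*a^(43/27)


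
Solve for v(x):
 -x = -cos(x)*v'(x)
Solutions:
 v(x) = C1 + Integral(x/cos(x), x)


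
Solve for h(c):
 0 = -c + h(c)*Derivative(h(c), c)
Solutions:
 h(c) = -sqrt(C1 + c^2)
 h(c) = sqrt(C1 + c^2)


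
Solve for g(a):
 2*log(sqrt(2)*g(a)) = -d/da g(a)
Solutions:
 Integral(1/(2*log(_y) + log(2)), (_y, g(a))) = C1 - a


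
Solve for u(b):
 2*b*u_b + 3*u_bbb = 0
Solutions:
 u(b) = C1 + Integral(C2*airyai(-2^(1/3)*3^(2/3)*b/3) + C3*airybi(-2^(1/3)*3^(2/3)*b/3), b)


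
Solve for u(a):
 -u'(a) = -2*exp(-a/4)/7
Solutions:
 u(a) = C1 - 8*exp(-a/4)/7


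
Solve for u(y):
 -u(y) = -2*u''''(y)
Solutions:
 u(y) = C1*exp(-2^(3/4)*y/2) + C2*exp(2^(3/4)*y/2) + C3*sin(2^(3/4)*y/2) + C4*cos(2^(3/4)*y/2)


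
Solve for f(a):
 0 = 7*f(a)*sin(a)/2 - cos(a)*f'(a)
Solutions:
 f(a) = C1/cos(a)^(7/2)


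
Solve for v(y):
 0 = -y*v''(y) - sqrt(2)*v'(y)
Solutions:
 v(y) = C1 + C2*y^(1 - sqrt(2))


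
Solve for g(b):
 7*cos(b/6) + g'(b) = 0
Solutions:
 g(b) = C1 - 42*sin(b/6)


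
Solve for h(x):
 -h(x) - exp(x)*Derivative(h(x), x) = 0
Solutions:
 h(x) = C1*exp(exp(-x))


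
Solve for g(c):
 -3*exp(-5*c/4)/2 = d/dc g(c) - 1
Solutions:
 g(c) = C1 + c + 6*exp(-5*c/4)/5


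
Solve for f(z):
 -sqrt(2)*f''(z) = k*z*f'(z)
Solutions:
 f(z) = Piecewise((-2^(3/4)*sqrt(pi)*C1*erf(2^(1/4)*sqrt(k)*z/2)/(2*sqrt(k)) - C2, (k > 0) | (k < 0)), (-C1*z - C2, True))


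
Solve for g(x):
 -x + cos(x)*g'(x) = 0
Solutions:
 g(x) = C1 + Integral(x/cos(x), x)


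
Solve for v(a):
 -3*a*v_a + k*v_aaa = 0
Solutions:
 v(a) = C1 + Integral(C2*airyai(3^(1/3)*a*(1/k)^(1/3)) + C3*airybi(3^(1/3)*a*(1/k)^(1/3)), a)


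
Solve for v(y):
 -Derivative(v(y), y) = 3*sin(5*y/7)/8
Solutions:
 v(y) = C1 + 21*cos(5*y/7)/40


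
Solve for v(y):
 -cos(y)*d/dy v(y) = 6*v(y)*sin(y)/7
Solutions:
 v(y) = C1*cos(y)^(6/7)


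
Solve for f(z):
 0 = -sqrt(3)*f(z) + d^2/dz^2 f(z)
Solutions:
 f(z) = C1*exp(-3^(1/4)*z) + C2*exp(3^(1/4)*z)


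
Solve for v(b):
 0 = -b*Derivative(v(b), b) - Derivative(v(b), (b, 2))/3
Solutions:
 v(b) = C1 + C2*erf(sqrt(6)*b/2)


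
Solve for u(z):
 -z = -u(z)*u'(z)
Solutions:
 u(z) = -sqrt(C1 + z^2)
 u(z) = sqrt(C1 + z^2)


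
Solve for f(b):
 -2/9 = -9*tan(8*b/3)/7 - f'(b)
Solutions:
 f(b) = C1 + 2*b/9 + 27*log(cos(8*b/3))/56


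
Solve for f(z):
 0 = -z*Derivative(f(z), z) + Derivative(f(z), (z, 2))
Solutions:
 f(z) = C1 + C2*erfi(sqrt(2)*z/2)


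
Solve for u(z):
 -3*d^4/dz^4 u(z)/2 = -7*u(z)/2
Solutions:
 u(z) = C1*exp(-3^(3/4)*7^(1/4)*z/3) + C2*exp(3^(3/4)*7^(1/4)*z/3) + C3*sin(3^(3/4)*7^(1/4)*z/3) + C4*cos(3^(3/4)*7^(1/4)*z/3)


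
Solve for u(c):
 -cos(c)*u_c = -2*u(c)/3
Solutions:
 u(c) = C1*(sin(c) + 1)^(1/3)/(sin(c) - 1)^(1/3)


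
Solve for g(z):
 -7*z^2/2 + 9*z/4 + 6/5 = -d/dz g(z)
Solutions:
 g(z) = C1 + 7*z^3/6 - 9*z^2/8 - 6*z/5


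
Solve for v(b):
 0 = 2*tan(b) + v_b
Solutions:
 v(b) = C1 + 2*log(cos(b))


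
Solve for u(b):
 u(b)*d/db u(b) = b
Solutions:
 u(b) = -sqrt(C1 + b^2)
 u(b) = sqrt(C1 + b^2)


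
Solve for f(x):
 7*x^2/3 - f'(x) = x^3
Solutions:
 f(x) = C1 - x^4/4 + 7*x^3/9


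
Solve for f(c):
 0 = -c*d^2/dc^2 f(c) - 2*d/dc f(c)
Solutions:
 f(c) = C1 + C2/c


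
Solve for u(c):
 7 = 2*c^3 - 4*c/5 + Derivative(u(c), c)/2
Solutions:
 u(c) = C1 - c^4 + 4*c^2/5 + 14*c


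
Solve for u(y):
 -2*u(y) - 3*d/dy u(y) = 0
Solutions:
 u(y) = C1*exp(-2*y/3)


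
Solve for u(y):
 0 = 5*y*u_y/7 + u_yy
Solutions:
 u(y) = C1 + C2*erf(sqrt(70)*y/14)


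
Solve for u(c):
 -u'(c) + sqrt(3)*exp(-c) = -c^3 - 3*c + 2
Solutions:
 u(c) = C1 + c^4/4 + 3*c^2/2 - 2*c - sqrt(3)*exp(-c)


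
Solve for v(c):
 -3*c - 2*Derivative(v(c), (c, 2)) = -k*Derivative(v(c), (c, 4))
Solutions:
 v(c) = C1 + C2*c + C3*exp(-sqrt(2)*c*sqrt(1/k)) + C4*exp(sqrt(2)*c*sqrt(1/k)) - c^3/4


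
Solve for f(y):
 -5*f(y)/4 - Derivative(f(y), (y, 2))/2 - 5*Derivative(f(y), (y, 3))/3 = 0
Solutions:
 f(y) = C1*exp(y*(-2 + (5*sqrt(5655) + 376)^(-1/3) + (5*sqrt(5655) + 376)^(1/3))/20)*sin(sqrt(3)*y*(-(5*sqrt(5655) + 376)^(1/3) + (5*sqrt(5655) + 376)^(-1/3))/20) + C2*exp(y*(-2 + (5*sqrt(5655) + 376)^(-1/3) + (5*sqrt(5655) + 376)^(1/3))/20)*cos(sqrt(3)*y*(-(5*sqrt(5655) + 376)^(1/3) + (5*sqrt(5655) + 376)^(-1/3))/20) + C3*exp(-y*((5*sqrt(5655) + 376)^(-1/3) + 1 + (5*sqrt(5655) + 376)^(1/3))/10)


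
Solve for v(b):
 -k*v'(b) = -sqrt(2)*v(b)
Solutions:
 v(b) = C1*exp(sqrt(2)*b/k)


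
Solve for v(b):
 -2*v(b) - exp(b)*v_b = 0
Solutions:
 v(b) = C1*exp(2*exp(-b))


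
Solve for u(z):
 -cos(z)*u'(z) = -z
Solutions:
 u(z) = C1 + Integral(z/cos(z), z)


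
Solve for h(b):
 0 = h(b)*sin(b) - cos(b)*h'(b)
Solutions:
 h(b) = C1/cos(b)


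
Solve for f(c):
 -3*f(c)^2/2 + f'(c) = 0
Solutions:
 f(c) = -2/(C1 + 3*c)


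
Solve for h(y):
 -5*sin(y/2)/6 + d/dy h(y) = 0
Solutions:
 h(y) = C1 - 5*cos(y/2)/3


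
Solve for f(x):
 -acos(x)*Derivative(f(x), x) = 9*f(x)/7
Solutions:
 f(x) = C1*exp(-9*Integral(1/acos(x), x)/7)


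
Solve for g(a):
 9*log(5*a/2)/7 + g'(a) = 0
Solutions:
 g(a) = C1 - 9*a*log(a)/7 - 9*a*log(5)/7 + 9*a*log(2)/7 + 9*a/7


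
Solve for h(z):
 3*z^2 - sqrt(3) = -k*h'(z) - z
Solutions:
 h(z) = C1 - z^3/k - z^2/(2*k) + sqrt(3)*z/k


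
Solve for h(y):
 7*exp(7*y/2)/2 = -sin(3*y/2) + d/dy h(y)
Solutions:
 h(y) = C1 + exp(7*y/2) - 2*cos(3*y/2)/3


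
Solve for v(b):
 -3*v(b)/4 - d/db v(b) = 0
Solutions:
 v(b) = C1*exp(-3*b/4)


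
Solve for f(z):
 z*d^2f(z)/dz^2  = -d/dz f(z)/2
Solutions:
 f(z) = C1 + C2*sqrt(z)


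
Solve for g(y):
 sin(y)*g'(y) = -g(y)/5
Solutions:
 g(y) = C1*(cos(y) + 1)^(1/10)/(cos(y) - 1)^(1/10)


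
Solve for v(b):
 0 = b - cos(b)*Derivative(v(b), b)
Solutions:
 v(b) = C1 + Integral(b/cos(b), b)


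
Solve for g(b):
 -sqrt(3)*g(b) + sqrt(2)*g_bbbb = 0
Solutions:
 g(b) = C1*exp(-2^(7/8)*3^(1/8)*b/2) + C2*exp(2^(7/8)*3^(1/8)*b/2) + C3*sin(2^(7/8)*3^(1/8)*b/2) + C4*cos(2^(7/8)*3^(1/8)*b/2)


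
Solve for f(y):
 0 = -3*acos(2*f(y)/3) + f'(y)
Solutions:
 Integral(1/acos(2*_y/3), (_y, f(y))) = C1 + 3*y


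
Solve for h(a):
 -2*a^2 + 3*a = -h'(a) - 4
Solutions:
 h(a) = C1 + 2*a^3/3 - 3*a^2/2 - 4*a


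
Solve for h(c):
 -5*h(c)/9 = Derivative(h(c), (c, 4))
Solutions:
 h(c) = (C1*sin(5^(1/4)*sqrt(6)*c/6) + C2*cos(5^(1/4)*sqrt(6)*c/6))*exp(-5^(1/4)*sqrt(6)*c/6) + (C3*sin(5^(1/4)*sqrt(6)*c/6) + C4*cos(5^(1/4)*sqrt(6)*c/6))*exp(5^(1/4)*sqrt(6)*c/6)


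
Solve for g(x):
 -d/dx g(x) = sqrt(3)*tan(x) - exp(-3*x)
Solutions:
 g(x) = C1 - sqrt(3)*log(tan(x)^2 + 1)/2 - exp(-3*x)/3


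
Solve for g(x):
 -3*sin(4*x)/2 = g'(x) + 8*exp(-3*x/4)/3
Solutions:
 g(x) = C1 + 3*cos(4*x)/8 + 32*exp(-3*x/4)/9


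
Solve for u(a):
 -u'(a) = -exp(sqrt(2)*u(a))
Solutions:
 u(a) = sqrt(2)*(2*log(-1/(C1 + a)) - log(2))/4


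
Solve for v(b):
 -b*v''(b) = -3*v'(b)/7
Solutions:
 v(b) = C1 + C2*b^(10/7)


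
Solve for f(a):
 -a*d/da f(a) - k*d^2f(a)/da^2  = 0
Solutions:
 f(a) = C1 + C2*sqrt(k)*erf(sqrt(2)*a*sqrt(1/k)/2)


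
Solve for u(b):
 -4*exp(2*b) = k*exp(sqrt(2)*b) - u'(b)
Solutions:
 u(b) = C1 + sqrt(2)*k*exp(sqrt(2)*b)/2 + 2*exp(2*b)


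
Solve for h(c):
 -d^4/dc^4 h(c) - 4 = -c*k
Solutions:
 h(c) = C1 + C2*c + C3*c^2 + C4*c^3 + c^5*k/120 - c^4/6


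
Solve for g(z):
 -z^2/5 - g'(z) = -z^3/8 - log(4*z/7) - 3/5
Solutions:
 g(z) = C1 + z^4/32 - z^3/15 + z*log(z) + z*log(4/7) - 2*z/5


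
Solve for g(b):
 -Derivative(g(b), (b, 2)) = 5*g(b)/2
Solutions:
 g(b) = C1*sin(sqrt(10)*b/2) + C2*cos(sqrt(10)*b/2)


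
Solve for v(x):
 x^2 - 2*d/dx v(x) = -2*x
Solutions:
 v(x) = C1 + x^3/6 + x^2/2


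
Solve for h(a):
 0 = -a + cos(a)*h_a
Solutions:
 h(a) = C1 + Integral(a/cos(a), a)


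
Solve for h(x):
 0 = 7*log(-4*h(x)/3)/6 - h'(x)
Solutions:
 -6*Integral(1/(log(-_y) - log(3) + 2*log(2)), (_y, h(x)))/7 = C1 - x


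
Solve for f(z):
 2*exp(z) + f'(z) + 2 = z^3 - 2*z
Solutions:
 f(z) = C1 + z^4/4 - z^2 - 2*z - 2*exp(z)


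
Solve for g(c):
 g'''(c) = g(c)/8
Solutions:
 g(c) = C3*exp(c/2) + (C1*sin(sqrt(3)*c/4) + C2*cos(sqrt(3)*c/4))*exp(-c/4)


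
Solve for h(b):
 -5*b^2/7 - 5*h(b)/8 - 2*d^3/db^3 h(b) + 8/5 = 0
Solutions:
 h(b) = C3*exp(-2^(2/3)*5^(1/3)*b/4) - 8*b^2/7 + (C1*sin(2^(2/3)*sqrt(3)*5^(1/3)*b/8) + C2*cos(2^(2/3)*sqrt(3)*5^(1/3)*b/8))*exp(2^(2/3)*5^(1/3)*b/8) + 64/25


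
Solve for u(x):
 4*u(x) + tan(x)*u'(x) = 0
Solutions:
 u(x) = C1/sin(x)^4


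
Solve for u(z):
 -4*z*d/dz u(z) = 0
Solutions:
 u(z) = C1


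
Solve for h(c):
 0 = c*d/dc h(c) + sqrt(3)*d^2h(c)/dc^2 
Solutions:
 h(c) = C1 + C2*erf(sqrt(2)*3^(3/4)*c/6)


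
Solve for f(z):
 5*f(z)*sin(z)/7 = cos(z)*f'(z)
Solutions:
 f(z) = C1/cos(z)^(5/7)


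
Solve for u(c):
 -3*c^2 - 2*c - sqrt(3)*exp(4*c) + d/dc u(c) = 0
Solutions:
 u(c) = C1 + c^3 + c^2 + sqrt(3)*exp(4*c)/4


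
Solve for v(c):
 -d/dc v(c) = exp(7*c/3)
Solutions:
 v(c) = C1 - 3*exp(7*c/3)/7


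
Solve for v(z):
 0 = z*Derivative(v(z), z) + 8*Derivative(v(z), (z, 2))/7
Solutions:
 v(z) = C1 + C2*erf(sqrt(7)*z/4)


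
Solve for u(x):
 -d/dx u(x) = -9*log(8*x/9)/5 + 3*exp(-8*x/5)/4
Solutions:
 u(x) = C1 + 9*x*log(x)/5 + 9*x*(-2*log(3) - 1 + 3*log(2))/5 + 15*exp(-8*x/5)/32


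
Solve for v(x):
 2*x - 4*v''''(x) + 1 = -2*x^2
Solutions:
 v(x) = C1 + C2*x + C3*x^2 + C4*x^3 + x^6/720 + x^5/240 + x^4/96


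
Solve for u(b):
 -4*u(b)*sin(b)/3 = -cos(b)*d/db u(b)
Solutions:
 u(b) = C1/cos(b)^(4/3)


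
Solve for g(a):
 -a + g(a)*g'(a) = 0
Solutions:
 g(a) = -sqrt(C1 + a^2)
 g(a) = sqrt(C1 + a^2)


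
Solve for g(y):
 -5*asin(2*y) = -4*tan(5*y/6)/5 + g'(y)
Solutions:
 g(y) = C1 - 5*y*asin(2*y) - 5*sqrt(1 - 4*y^2)/2 - 24*log(cos(5*y/6))/25


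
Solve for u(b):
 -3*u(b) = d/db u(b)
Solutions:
 u(b) = C1*exp(-3*b)


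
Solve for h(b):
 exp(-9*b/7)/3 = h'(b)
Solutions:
 h(b) = C1 - 7*exp(-9*b/7)/27


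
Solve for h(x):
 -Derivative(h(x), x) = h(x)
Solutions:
 h(x) = C1*exp(-x)


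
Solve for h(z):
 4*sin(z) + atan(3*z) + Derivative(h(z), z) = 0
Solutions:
 h(z) = C1 - z*atan(3*z) + log(9*z^2 + 1)/6 + 4*cos(z)


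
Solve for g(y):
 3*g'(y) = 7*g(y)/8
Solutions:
 g(y) = C1*exp(7*y/24)


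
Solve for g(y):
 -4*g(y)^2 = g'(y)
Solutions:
 g(y) = 1/(C1 + 4*y)


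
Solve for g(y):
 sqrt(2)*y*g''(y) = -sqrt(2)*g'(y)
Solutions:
 g(y) = C1 + C2*log(y)


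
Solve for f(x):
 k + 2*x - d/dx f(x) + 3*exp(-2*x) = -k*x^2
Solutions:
 f(x) = C1 + k*x^3/3 + k*x + x^2 - 3*exp(-2*x)/2


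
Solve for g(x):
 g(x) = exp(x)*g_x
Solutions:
 g(x) = C1*exp(-exp(-x))


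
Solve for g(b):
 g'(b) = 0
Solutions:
 g(b) = C1


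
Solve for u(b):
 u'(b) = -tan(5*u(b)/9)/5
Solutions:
 u(b) = -9*asin(C1*exp(-b/9))/5 + 9*pi/5
 u(b) = 9*asin(C1*exp(-b/9))/5


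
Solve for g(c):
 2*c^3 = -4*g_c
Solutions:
 g(c) = C1 - c^4/8


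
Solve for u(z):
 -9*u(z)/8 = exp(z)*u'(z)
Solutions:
 u(z) = C1*exp(9*exp(-z)/8)


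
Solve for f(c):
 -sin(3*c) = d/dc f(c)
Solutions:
 f(c) = C1 + cos(3*c)/3


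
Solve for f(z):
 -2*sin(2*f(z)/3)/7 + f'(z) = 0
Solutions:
 -2*z/7 + 3*log(cos(2*f(z)/3) - 1)/4 - 3*log(cos(2*f(z)/3) + 1)/4 = C1


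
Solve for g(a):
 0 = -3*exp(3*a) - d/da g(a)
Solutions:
 g(a) = C1 - exp(3*a)


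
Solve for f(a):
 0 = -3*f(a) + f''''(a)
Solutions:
 f(a) = C1*exp(-3^(1/4)*a) + C2*exp(3^(1/4)*a) + C3*sin(3^(1/4)*a) + C4*cos(3^(1/4)*a)


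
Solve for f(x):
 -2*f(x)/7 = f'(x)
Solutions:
 f(x) = C1*exp(-2*x/7)


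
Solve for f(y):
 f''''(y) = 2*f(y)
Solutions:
 f(y) = C1*exp(-2^(1/4)*y) + C2*exp(2^(1/4)*y) + C3*sin(2^(1/4)*y) + C4*cos(2^(1/4)*y)


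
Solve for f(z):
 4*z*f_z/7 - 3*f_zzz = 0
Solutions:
 f(z) = C1 + Integral(C2*airyai(42^(2/3)*z/21) + C3*airybi(42^(2/3)*z/21), z)


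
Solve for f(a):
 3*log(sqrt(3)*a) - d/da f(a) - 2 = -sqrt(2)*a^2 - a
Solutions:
 f(a) = C1 + sqrt(2)*a^3/3 + a^2/2 + 3*a*log(a) - 5*a + 3*a*log(3)/2


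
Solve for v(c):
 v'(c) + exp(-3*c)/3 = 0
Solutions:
 v(c) = C1 + exp(-3*c)/9


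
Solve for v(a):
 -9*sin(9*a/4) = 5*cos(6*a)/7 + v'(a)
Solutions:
 v(a) = C1 - 5*sin(6*a)/42 + 4*cos(9*a/4)


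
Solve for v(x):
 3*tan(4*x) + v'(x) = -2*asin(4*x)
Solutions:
 v(x) = C1 - 2*x*asin(4*x) - sqrt(1 - 16*x^2)/2 + 3*log(cos(4*x))/4


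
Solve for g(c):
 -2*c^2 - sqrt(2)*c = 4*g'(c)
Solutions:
 g(c) = C1 - c^3/6 - sqrt(2)*c^2/8


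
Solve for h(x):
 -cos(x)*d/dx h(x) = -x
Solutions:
 h(x) = C1 + Integral(x/cos(x), x)


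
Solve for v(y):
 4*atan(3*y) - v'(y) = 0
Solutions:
 v(y) = C1 + 4*y*atan(3*y) - 2*log(9*y^2 + 1)/3


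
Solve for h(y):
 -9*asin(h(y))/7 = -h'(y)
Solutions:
 Integral(1/asin(_y), (_y, h(y))) = C1 + 9*y/7


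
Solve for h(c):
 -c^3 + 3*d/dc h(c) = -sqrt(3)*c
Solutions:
 h(c) = C1 + c^4/12 - sqrt(3)*c^2/6


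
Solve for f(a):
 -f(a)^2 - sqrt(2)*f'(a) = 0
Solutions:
 f(a) = 2/(C1 + sqrt(2)*a)


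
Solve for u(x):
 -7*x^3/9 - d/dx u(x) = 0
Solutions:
 u(x) = C1 - 7*x^4/36


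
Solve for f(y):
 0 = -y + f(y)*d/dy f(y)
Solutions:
 f(y) = -sqrt(C1 + y^2)
 f(y) = sqrt(C1 + y^2)


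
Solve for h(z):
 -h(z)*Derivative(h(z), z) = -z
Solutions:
 h(z) = -sqrt(C1 + z^2)
 h(z) = sqrt(C1 + z^2)


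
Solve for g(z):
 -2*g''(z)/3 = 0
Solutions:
 g(z) = C1 + C2*z


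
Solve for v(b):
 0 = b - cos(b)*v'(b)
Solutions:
 v(b) = C1 + Integral(b/cos(b), b)


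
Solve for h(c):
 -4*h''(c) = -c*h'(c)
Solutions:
 h(c) = C1 + C2*erfi(sqrt(2)*c/4)


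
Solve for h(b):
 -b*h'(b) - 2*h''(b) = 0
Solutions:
 h(b) = C1 + C2*erf(b/2)


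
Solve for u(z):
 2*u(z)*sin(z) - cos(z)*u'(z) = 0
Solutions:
 u(z) = C1/cos(z)^2


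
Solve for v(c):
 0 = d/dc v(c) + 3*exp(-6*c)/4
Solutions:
 v(c) = C1 + exp(-6*c)/8


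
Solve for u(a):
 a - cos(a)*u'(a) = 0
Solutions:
 u(a) = C1 + Integral(a/cos(a), a)


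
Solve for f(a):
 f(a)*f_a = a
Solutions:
 f(a) = -sqrt(C1 + a^2)
 f(a) = sqrt(C1 + a^2)


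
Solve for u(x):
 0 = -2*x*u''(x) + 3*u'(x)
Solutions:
 u(x) = C1 + C2*x^(5/2)


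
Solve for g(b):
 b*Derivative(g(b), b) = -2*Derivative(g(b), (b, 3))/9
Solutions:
 g(b) = C1 + Integral(C2*airyai(-6^(2/3)*b/2) + C3*airybi(-6^(2/3)*b/2), b)


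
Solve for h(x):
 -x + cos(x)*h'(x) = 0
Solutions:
 h(x) = C1 + Integral(x/cos(x), x)


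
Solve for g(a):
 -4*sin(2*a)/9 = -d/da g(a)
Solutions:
 g(a) = C1 - 2*cos(2*a)/9


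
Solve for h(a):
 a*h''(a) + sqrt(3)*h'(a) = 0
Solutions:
 h(a) = C1 + C2*a^(1 - sqrt(3))


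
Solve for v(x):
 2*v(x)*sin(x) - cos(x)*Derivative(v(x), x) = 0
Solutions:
 v(x) = C1/cos(x)^2


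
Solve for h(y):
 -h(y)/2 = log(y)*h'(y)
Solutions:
 h(y) = C1*exp(-li(y)/2)


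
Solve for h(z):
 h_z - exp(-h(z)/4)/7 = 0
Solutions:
 h(z) = 4*log(C1 + z/28)


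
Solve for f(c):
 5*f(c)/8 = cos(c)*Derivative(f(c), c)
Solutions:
 f(c) = C1*(sin(c) + 1)^(5/16)/(sin(c) - 1)^(5/16)


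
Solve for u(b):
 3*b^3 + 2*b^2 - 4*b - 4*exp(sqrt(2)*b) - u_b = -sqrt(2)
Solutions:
 u(b) = C1 + 3*b^4/4 + 2*b^3/3 - 2*b^2 + sqrt(2)*b - 2*sqrt(2)*exp(sqrt(2)*b)


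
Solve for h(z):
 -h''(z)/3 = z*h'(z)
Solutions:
 h(z) = C1 + C2*erf(sqrt(6)*z/2)


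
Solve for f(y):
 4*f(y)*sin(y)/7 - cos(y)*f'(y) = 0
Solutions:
 f(y) = C1/cos(y)^(4/7)


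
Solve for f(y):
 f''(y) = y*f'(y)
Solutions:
 f(y) = C1 + C2*erfi(sqrt(2)*y/2)


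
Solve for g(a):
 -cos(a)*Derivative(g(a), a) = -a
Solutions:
 g(a) = C1 + Integral(a/cos(a), a)


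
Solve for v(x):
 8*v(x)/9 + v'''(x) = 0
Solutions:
 v(x) = C3*exp(-2*3^(1/3)*x/3) + (C1*sin(3^(5/6)*x/3) + C2*cos(3^(5/6)*x/3))*exp(3^(1/3)*x/3)


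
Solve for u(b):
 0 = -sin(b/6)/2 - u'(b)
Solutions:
 u(b) = C1 + 3*cos(b/6)


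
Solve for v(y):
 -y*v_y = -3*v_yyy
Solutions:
 v(y) = C1 + Integral(C2*airyai(3^(2/3)*y/3) + C3*airybi(3^(2/3)*y/3), y)


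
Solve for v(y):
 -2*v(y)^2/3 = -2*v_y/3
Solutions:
 v(y) = -1/(C1 + y)


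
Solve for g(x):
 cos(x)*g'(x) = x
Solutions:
 g(x) = C1 + Integral(x/cos(x), x)


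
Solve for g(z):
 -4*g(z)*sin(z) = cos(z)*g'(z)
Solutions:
 g(z) = C1*cos(z)^4


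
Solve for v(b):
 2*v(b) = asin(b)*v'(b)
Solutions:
 v(b) = C1*exp(2*Integral(1/asin(b), b))


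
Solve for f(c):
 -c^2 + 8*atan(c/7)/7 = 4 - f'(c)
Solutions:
 f(c) = C1 + c^3/3 - 8*c*atan(c/7)/7 + 4*c + 4*log(c^2 + 49)


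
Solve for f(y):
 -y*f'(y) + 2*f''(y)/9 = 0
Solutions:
 f(y) = C1 + C2*erfi(3*y/2)


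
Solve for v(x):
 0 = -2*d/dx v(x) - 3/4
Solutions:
 v(x) = C1 - 3*x/8


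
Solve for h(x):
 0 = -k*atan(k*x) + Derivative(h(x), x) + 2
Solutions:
 h(x) = C1 + k*Piecewise((x*atan(k*x) - log(k^2*x^2 + 1)/(2*k), Ne(k, 0)), (0, True)) - 2*x


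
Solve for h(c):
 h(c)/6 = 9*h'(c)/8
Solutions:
 h(c) = C1*exp(4*c/27)


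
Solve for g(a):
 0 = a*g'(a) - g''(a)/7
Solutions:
 g(a) = C1 + C2*erfi(sqrt(14)*a/2)
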